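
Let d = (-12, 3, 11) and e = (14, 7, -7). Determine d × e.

i: 3·(-7) - 11·7 = -21 - 77 = -98
j: 11·14 - (-12)·(-7) = 154 - 84 = 70
k: (-12)·7 - 3·14 = -84 - 42 = -126
d × e = (-98, 70, -126)

(-98, 70, -126)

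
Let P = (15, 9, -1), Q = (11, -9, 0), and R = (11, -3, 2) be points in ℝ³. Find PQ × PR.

(-42, 8, -24)

PQ = (-4, -18, 1)
PR = (-4, -12, 3)
i: (-18)·3 - 1·(-12) = -54 - (-12) = -42
j: 1·(-4) - (-4)·3 = -4 - (-12) = 8
k: (-4)·(-12) - (-18)·(-4) = 48 - 72 = -24
PQ × PR = (-42, 8, -24)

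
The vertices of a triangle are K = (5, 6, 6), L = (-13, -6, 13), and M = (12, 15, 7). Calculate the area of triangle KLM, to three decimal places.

KL = (-18, -12, 7),  KM = (7, 9, 1)
i: (-12)·1 - 7·9 = -12 - 63 = -75
j: 7·7 - (-18)·1 = 49 - (-18) = 67
k: (-18)·9 - (-12)·7 = -162 - (-84) = -78
KL × KM = (-75, 67, -78)
|KL × KM| = √16198 ≈ 127.2714
area = ½ · 127.2714 ≈ 63.636

63.636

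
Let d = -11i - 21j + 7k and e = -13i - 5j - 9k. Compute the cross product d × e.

(224, -190, -218)

i: (-21)·(-9) - 7·(-5) = 189 - (-35) = 224
j: 7·(-13) - (-11)·(-9) = -91 - 99 = -190
k: (-11)·(-5) - (-21)·(-13) = 55 - 273 = -218
d × e = (224, -190, -218)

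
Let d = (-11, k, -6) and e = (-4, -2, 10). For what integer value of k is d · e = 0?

d · e = (-11)·(-4) + k·(-2) + (-6)·10 = -16 - 2k
Set equal to 0: -2k = 16, so k = -8.

-8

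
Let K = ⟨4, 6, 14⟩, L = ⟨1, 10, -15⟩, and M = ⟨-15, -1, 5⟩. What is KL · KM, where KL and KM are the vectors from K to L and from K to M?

290

KL = L − K = (-3, 4, -29)
KM = M − K = (-19, -7, -9)
KL · KM = (-3)·(-19) + 4·(-7) + (-29)·(-9) = 57 - 28 + 261 = 290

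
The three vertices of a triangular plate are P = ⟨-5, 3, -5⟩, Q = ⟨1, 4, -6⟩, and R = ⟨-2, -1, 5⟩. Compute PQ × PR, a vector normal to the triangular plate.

PQ = (6, 1, -1)
PR = (3, -4, 10)
i: 1·10 - (-1)·(-4) = 10 - 4 = 6
j: (-1)·3 - 6·10 = -3 - 60 = -63
k: 6·(-4) - 1·3 = -24 - 3 = -27
PQ × PR = (6, -63, -27)

(6, -63, -27)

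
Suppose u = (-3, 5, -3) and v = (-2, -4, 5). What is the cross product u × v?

(13, 21, 22)

i: 5·5 - (-3)·(-4) = 25 - 12 = 13
j: (-3)·(-2) - (-3)·5 = 6 - (-15) = 21
k: (-3)·(-4) - 5·(-2) = 12 - (-10) = 22
u × v = (13, 21, 22)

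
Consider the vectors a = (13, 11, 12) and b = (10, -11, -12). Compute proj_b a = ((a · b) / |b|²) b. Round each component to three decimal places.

(-3.699, 4.068, 4.438)

a · b = 13·10 + 11·(-11) + 12·(-12) = 130 - 121 - 144 = -135
|b|² = 100 + 121 + 144 = 365
proj_b a = (-135/365) · (10, -11, -12) ≈ (-3.699, 4.068, 4.438)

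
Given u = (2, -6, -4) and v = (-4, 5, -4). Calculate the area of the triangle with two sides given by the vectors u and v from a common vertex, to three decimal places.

26.019

i: (-6)·(-4) - (-4)·5 = 24 - (-20) = 44
j: (-4)·(-4) - 2·(-4) = 16 - (-8) = 24
k: 2·5 - (-6)·(-4) = 10 - 24 = -14
u × v = (44, 24, -14)
|u × v| = √(44² + 24² + (-14)²) = √2708 ≈ 52.0384
area = ½ · 52.0384 ≈ 26.019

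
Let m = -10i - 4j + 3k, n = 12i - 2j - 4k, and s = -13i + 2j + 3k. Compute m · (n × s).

n × s:
i: (-2)·3 - (-4)·2 = -6 - (-8) = 2
j: (-4)·(-13) - 12·3 = 52 - 36 = 16
k: 12·2 - (-2)·(-13) = 24 - 26 = -2
n × s = (2, 16, -2)
m · (n × s) = (-10)·2 + (-4)·16 + 3·(-2) = -20 - 64 - 6 = -90

-90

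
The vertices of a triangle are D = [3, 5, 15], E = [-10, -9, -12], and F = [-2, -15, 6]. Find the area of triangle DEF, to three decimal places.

DE = (-13, -14, -27),  DF = (-5, -20, -9)
i: (-14)·(-9) - (-27)·(-20) = 126 - 540 = -414
j: (-27)·(-5) - (-13)·(-9) = 135 - 117 = 18
k: (-13)·(-20) - (-14)·(-5) = 260 - 70 = 190
DE × DF = (-414, 18, 190)
|DE × DF| = √207820 ≈ 455.8728
area = ½ · 455.8728 ≈ 227.936

227.936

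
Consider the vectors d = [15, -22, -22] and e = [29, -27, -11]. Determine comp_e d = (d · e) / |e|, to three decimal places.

d · e = 15·29 + (-22)·(-27) + (-22)·(-11) = 435 + 594 + 242 = 1271
|e| = √(841 + 729 + 121) = √1691 ≈ 41.1218
comp_e d = 1271 / √1691 ≈ 30.908

30.908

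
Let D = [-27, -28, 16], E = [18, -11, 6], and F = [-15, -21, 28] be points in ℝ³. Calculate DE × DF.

DE = (45, 17, -10)
DF = (12, 7, 12)
i: 17·12 - (-10)·7 = 204 - (-70) = 274
j: (-10)·12 - 45·12 = -120 - 540 = -660
k: 45·7 - 17·12 = 315 - 204 = 111
DE × DF = (274, -660, 111)

(274, -660, 111)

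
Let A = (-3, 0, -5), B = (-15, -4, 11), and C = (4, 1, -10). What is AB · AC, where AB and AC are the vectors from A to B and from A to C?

-168

AB = B − A = (-12, -4, 16)
AC = C − A = (7, 1, -5)
AB · AC = (-12)·7 + (-4)·1 + 16·(-5) = -84 - 4 - 80 = -168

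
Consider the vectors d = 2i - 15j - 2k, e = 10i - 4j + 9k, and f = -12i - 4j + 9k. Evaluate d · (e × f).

3146

e × f:
i: (-4)·9 - 9·(-4) = -36 - (-36) = 0
j: 9·(-12) - 10·9 = -108 - 90 = -198
k: 10·(-4) - (-4)·(-12) = -40 - 48 = -88
e × f = (0, -198, -88)
d · (e × f) = 2·0 + (-15)·(-198) + (-2)·(-88) = 0 + 2970 + 176 = 3146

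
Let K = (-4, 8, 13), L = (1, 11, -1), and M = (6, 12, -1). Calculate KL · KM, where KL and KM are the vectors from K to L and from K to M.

258

KL = L − K = (5, 3, -14)
KM = M − K = (10, 4, -14)
KL · KM = 5·10 + 3·4 + (-14)·(-14) = 50 + 12 + 196 = 258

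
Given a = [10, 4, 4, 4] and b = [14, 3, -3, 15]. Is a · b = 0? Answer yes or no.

a · b = 10·14 + 4·3 + 4·(-3) + 4·15 = 140 + 12 - 12 + 60 = 200
Nonzero, so the vectors are not orthogonal.

no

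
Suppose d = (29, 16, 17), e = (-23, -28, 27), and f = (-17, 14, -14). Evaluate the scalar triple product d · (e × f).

-25656

e × f:
i: (-28)·(-14) - 27·14 = 392 - 378 = 14
j: 27·(-17) - (-23)·(-14) = -459 - 322 = -781
k: (-23)·14 - (-28)·(-17) = -322 - 476 = -798
e × f = (14, -781, -798)
d · (e × f) = 29·14 + 16·(-781) + 17·(-798) = 406 - 12496 - 13566 = -25656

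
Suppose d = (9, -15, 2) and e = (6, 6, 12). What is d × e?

i: (-15)·12 - 2·6 = -180 - 12 = -192
j: 2·6 - 9·12 = 12 - 108 = -96
k: 9·6 - (-15)·6 = 54 - (-90) = 144
d × e = (-192, -96, 144)

(-192, -96, 144)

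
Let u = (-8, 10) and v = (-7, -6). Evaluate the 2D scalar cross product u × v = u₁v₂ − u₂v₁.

(-8)·(-6) - 10·(-7) = 48 - (-70) = 118

118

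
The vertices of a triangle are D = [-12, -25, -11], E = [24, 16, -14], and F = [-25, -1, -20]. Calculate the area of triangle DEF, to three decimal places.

DE = (36, 41, -3),  DF = (-13, 24, -9)
i: 41·(-9) - (-3)·24 = -369 - (-72) = -297
j: (-3)·(-13) - 36·(-9) = 39 - (-324) = 363
k: 36·24 - 41·(-13) = 864 - (-533) = 1397
DE × DF = (-297, 363, 1397)
|DE × DF| = √2171587 ≈ 1473.6306
area = ½ · 1473.6306 ≈ 736.815

736.815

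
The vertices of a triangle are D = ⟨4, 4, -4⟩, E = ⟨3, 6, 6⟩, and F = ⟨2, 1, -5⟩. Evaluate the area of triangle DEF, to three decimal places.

17.847

DE = (-1, 2, 10),  DF = (-2, -3, -1)
i: 2·(-1) - 10·(-3) = -2 - (-30) = 28
j: 10·(-2) - (-1)·(-1) = -20 - 1 = -21
k: (-1)·(-3) - 2·(-2) = 3 - (-4) = 7
DE × DF = (28, -21, 7)
|DE × DF| = √1274 ≈ 35.6931
area = ½ · 35.6931 ≈ 17.847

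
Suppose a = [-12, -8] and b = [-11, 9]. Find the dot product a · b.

60

a · b = (-12)·(-11) + (-8)·9 = 132 - 72 = 60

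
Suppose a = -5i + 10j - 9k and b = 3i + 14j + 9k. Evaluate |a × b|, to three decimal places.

238.705

i: 10·9 - (-9)·14 = 90 - (-126) = 216
j: (-9)·3 - (-5)·9 = -27 - (-45) = 18
k: (-5)·14 - 10·3 = -70 - 30 = -100
a × b = (216, 18, -100)
|a × b| = √(216² + 18² + (-100)²) = √56980 ≈ 238.7048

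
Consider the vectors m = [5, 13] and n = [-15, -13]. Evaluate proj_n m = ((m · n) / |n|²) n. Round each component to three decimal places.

m · n = 5·(-15) + 13·(-13) = -75 - 169 = -244
|n|² = 225 + 169 = 394
proj_n m = (-244/394) · (-15, -13) ≈ (9.289, 8.051)

(9.289, 8.051)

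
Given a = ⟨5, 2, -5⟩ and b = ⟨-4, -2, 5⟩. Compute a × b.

(0, -5, -2)

i: 2·5 - (-5)·(-2) = 10 - 10 = 0
j: (-5)·(-4) - 5·5 = 20 - 25 = -5
k: 5·(-2) - 2·(-4) = -10 - (-8) = -2
a × b = (0, -5, -2)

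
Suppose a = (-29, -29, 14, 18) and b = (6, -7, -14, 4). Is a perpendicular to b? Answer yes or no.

a · b = (-29)·6 + (-29)·(-7) + 14·(-14) + 18·4 = -174 + 203 - 196 + 72 = -95
Nonzero, so the vectors are not orthogonal.

no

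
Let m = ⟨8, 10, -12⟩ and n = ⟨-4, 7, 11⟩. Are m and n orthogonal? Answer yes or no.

no

m · n = 8·(-4) + 10·7 + (-12)·11 = -32 + 70 - 132 = -94
Nonzero, so the vectors are not orthogonal.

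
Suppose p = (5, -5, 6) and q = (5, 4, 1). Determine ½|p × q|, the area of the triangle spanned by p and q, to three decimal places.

i: (-5)·1 - 6·4 = -5 - 24 = -29
j: 6·5 - 5·1 = 30 - 5 = 25
k: 5·4 - (-5)·5 = 20 - (-25) = 45
p × q = (-29, 25, 45)
|p × q| = √((-29)² + 25² + 45²) = √3491 ≈ 59.0847
area = ½ · 59.0847 ≈ 29.542

29.542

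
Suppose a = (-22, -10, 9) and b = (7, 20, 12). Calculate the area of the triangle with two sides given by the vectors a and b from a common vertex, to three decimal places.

288.890

i: (-10)·12 - 9·20 = -120 - 180 = -300
j: 9·7 - (-22)·12 = 63 - (-264) = 327
k: (-22)·20 - (-10)·7 = -440 - (-70) = -370
a × b = (-300, 327, -370)
|a × b| = √((-300)² + 327² + (-370)²) = √333829 ≈ 577.7794
area = ½ · 577.7794 ≈ 288.890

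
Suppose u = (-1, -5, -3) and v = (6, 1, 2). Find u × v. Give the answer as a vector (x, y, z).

(-7, -16, 29)

i: (-5)·2 - (-3)·1 = -10 - (-3) = -7
j: (-3)·6 - (-1)·2 = -18 - (-2) = -16
k: (-1)·1 - (-5)·6 = -1 - (-30) = 29
u × v = (-7, -16, 29)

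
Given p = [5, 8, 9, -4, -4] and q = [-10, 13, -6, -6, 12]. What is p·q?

p · q = 5·(-10) + 8·13 + 9·(-6) + (-4)·(-6) + (-4)·12 = -50 + 104 - 54 + 24 - 48 = -24

-24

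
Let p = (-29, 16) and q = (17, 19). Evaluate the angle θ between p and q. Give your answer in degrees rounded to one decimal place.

p · q = (-29)·17 + 16·19 = -493 + 304 = -189
|p|² = 841 + 256 = 1097,  |p| = √1097 ≈ 33.120990
|q|² = 289 + 361 = 650,  |q| = √650 ≈ 25.495098
cos θ = -189 / (33.120990 · 25.495098) ≈ -0.22382
θ = arccos(-0.22382) ≈ 102.9°

102.9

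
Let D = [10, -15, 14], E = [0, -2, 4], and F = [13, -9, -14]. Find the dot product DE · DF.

328

DE = E − D = (-10, 13, -10)
DF = F − D = (3, 6, -28)
DE · DF = (-10)·3 + 13·6 + (-10)·(-28) = -30 + 78 + 280 = 328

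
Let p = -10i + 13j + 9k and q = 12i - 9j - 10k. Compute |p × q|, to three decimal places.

i: 13·(-10) - 9·(-9) = -130 - (-81) = -49
j: 9·12 - (-10)·(-10) = 108 - 100 = 8
k: (-10)·(-9) - 13·12 = 90 - 156 = -66
p × q = (-49, 8, -66)
|p × q| = √((-49)² + 8² + (-66)²) = √6821 ≈ 82.5893

82.589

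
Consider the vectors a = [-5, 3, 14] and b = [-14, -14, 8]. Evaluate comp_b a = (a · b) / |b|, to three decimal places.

6.556

a · b = (-5)·(-14) + 3·(-14) + 14·8 = 70 - 42 + 112 = 140
|b| = √(196 + 196 + 64) = √456 ≈ 21.3542
comp_b a = 140 / √456 ≈ 6.556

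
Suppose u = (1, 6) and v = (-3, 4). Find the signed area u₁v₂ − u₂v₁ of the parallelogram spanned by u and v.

1·4 - 6·(-3) = 4 - (-18) = 22

22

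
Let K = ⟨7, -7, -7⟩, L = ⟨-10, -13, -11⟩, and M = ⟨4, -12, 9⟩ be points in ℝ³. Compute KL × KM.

(-116, 284, 67)

KL = (-17, -6, -4)
KM = (-3, -5, 16)
i: (-6)·16 - (-4)·(-5) = -96 - 20 = -116
j: (-4)·(-3) - (-17)·16 = 12 - (-272) = 284
k: (-17)·(-5) - (-6)·(-3) = 85 - 18 = 67
KL × KM = (-116, 284, 67)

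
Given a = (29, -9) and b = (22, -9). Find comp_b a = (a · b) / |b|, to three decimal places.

30.249

a · b = 29·22 + (-9)·(-9) = 638 + 81 = 719
|b| = √(484 + 81) = √565 ≈ 23.7697
comp_b a = 719 / √565 ≈ 30.249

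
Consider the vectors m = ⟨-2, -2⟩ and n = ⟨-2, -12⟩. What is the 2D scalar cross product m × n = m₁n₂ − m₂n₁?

20

(-2)·(-12) - (-2)·(-2) = 24 - 4 = 20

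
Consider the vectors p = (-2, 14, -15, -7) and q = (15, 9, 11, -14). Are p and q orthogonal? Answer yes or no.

p · q = (-2)·15 + 14·9 + (-15)·11 + (-7)·(-14) = -30 + 126 - 165 + 98 = 29
Nonzero, so the vectors are not orthogonal.

no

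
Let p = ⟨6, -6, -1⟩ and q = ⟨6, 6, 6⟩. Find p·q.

p · q = 6·6 + (-6)·6 + (-1)·6 = 36 - 36 - 6 = -6

-6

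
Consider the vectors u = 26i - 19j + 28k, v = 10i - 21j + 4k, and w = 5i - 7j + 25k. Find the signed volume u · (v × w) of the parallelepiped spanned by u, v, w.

-7572

v × w:
i: (-21)·25 - 4·(-7) = -525 - (-28) = -497
j: 4·5 - 10·25 = 20 - 250 = -230
k: 10·(-7) - (-21)·5 = -70 - (-105) = 35
v × w = (-497, -230, 35)
u · (v × w) = 26·(-497) + (-19)·(-230) + 28·35 = -12922 + 4370 + 980 = -7572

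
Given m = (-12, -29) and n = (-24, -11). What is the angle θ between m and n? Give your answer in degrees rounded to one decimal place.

42.9

m · n = (-12)·(-24) + (-29)·(-11) = 288 + 319 = 607
|m|² = 144 + 841 = 985,  |m| = √985 ≈ 31.384710
|n|² = 576 + 121 = 697,  |n| = √697 ≈ 26.400758
cos θ = 607 / (31.384710 · 26.400758) ≈ 0.73258
θ = arccos(0.73258) ≈ 42.9°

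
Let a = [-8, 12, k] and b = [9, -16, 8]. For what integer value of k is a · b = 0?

a · b = (-8)·9 + 12·(-16) + k·8 = -264 + 8k
Set equal to 0: 8k = 264, so k = 33.

33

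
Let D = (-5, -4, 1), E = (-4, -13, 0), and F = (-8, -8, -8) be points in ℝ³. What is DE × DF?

DE = (1, -9, -1)
DF = (-3, -4, -9)
i: (-9)·(-9) - (-1)·(-4) = 81 - 4 = 77
j: (-1)·(-3) - 1·(-9) = 3 - (-9) = 12
k: 1·(-4) - (-9)·(-3) = -4 - 27 = -31
DE × DF = (77, 12, -31)

(77, 12, -31)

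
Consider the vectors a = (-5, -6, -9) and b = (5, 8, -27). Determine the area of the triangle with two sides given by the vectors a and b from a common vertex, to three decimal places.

147.696

i: (-6)·(-27) - (-9)·8 = 162 - (-72) = 234
j: (-9)·5 - (-5)·(-27) = -45 - 135 = -180
k: (-5)·8 - (-6)·5 = -40 - (-30) = -10
a × b = (234, -180, -10)
|a × b| = √(234² + (-180)² + (-10)²) = √87256 ≈ 295.3913
area = ½ · 295.3913 ≈ 147.696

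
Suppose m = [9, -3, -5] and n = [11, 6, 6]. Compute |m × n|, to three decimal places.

139.979

i: (-3)·6 - (-5)·6 = -18 - (-30) = 12
j: (-5)·11 - 9·6 = -55 - 54 = -109
k: 9·6 - (-3)·11 = 54 - (-33) = 87
m × n = (12, -109, 87)
|m × n| = √(12² + (-109)² + 87²) = √19594 ≈ 139.9786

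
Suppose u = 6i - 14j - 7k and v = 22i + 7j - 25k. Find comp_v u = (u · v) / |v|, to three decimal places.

u · v = 6·22 + (-14)·7 + (-7)·(-25) = 132 - 98 + 175 = 209
|v| = √(484 + 49 + 625) = √1158 ≈ 34.0294
comp_v u = 209 / √1158 ≈ 6.142

6.142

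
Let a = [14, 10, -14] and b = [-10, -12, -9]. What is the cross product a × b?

i: 10·(-9) - (-14)·(-12) = -90 - 168 = -258
j: (-14)·(-10) - 14·(-9) = 140 - (-126) = 266
k: 14·(-12) - 10·(-10) = -168 - (-100) = -68
a × b = (-258, 266, -68)

(-258, 266, -68)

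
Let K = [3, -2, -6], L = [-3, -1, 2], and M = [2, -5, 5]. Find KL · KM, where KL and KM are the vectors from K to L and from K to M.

KL = L − K = (-6, 1, 8)
KM = M − K = (-1, -3, 11)
KL · KM = (-6)·(-1) + 1·(-3) + 8·11 = 6 - 3 + 88 = 91

91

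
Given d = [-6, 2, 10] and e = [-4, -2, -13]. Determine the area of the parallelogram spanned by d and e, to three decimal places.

i: 2·(-13) - 10·(-2) = -26 - (-20) = -6
j: 10·(-4) - (-6)·(-13) = -40 - 78 = -118
k: (-6)·(-2) - 2·(-4) = 12 - (-8) = 20
d × e = (-6, -118, 20)
|d × e| = √((-6)² + (-118)² + 20²) = √14360 ≈ 119.8332

119.833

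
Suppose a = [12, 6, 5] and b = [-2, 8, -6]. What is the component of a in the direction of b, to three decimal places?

-0.588

a · b = 12·(-2) + 6·8 + 5·(-6) = -24 + 48 - 30 = -6
|b| = √(4 + 64 + 36) = √104 ≈ 10.1980
comp_b a = -6 / √104 ≈ -0.588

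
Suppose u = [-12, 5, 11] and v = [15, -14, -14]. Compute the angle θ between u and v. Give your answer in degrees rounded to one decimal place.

u · v = (-12)·15 + 5·(-14) + 11·(-14) = -180 - 70 - 154 = -404
|u|² = 144 + 25 + 121 = 290,  |u| = √290 ≈ 17.029386
|v|² = 225 + 196 + 196 = 617,  |v| = √617 ≈ 24.839485
cos θ = -404 / (17.029386 · 24.839485) ≈ -0.95508
θ = arccos(-0.95508) ≈ 162.8°

162.8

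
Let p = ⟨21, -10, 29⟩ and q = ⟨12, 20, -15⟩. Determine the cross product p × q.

(-430, 663, 540)

i: (-10)·(-15) - 29·20 = 150 - 580 = -430
j: 29·12 - 21·(-15) = 348 - (-315) = 663
k: 21·20 - (-10)·12 = 420 - (-120) = 540
p × q = (-430, 663, 540)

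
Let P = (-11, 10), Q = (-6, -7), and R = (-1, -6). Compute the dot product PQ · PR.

322

PQ = Q − P = (5, -17)
PR = R − P = (10, -16)
PQ · PR = 5·10 + (-17)·(-16) = 50 + 272 = 322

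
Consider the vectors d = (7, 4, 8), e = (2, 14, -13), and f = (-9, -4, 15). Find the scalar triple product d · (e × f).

e × f:
i: 14·15 - (-13)·(-4) = 210 - 52 = 158
j: (-13)·(-9) - 2·15 = 117 - 30 = 87
k: 2·(-4) - 14·(-9) = -8 - (-126) = 118
e × f = (158, 87, 118)
d · (e × f) = 7·158 + 4·87 + 8·118 = 1106 + 348 + 944 = 2398

2398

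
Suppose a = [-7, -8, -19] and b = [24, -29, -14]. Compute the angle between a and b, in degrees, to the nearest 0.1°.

a · b = (-7)·24 + (-8)·(-29) + (-19)·(-14) = -168 + 232 + 266 = 330
|a|² = 49 + 64 + 361 = 474,  |a| = √474 ≈ 21.771541
|b|² = 576 + 841 + 196 = 1613,  |b| = √1613 ≈ 40.162171
cos θ = 330 / (21.771541 · 40.162171) ≈ 0.37740
θ = arccos(0.37740) ≈ 67.8°

67.8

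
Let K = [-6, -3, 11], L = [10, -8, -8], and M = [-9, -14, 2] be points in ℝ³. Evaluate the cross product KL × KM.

(-164, 201, -191)

KL = (16, -5, -19)
KM = (-3, -11, -9)
i: (-5)·(-9) - (-19)·(-11) = 45 - 209 = -164
j: (-19)·(-3) - 16·(-9) = 57 - (-144) = 201
k: 16·(-11) - (-5)·(-3) = -176 - 15 = -191
KL × KM = (-164, 201, -191)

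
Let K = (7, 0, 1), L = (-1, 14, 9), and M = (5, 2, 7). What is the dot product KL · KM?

92

KL = L − K = (-8, 14, 8)
KM = M − K = (-2, 2, 6)
KL · KM = (-8)·(-2) + 14·2 + 8·6 = 16 + 28 + 48 = 92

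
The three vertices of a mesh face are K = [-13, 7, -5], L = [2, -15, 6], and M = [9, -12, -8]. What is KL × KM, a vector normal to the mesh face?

(275, 287, 199)

KL = (15, -22, 11)
KM = (22, -19, -3)
i: (-22)·(-3) - 11·(-19) = 66 - (-209) = 275
j: 11·22 - 15·(-3) = 242 - (-45) = 287
k: 15·(-19) - (-22)·22 = -285 - (-484) = 199
KL × KM = (275, 287, 199)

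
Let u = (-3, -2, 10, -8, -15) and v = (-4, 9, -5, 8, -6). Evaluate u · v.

u · v = (-3)·(-4) + (-2)·9 + 10·(-5) + (-8)·8 + (-15)·(-6) = 12 - 18 - 50 - 64 + 90 = -30

-30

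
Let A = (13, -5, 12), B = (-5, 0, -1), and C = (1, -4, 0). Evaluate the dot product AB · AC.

AB = B − A = (-18, 5, -13)
AC = C − A = (-12, 1, -12)
AB · AC = (-18)·(-12) + 5·1 + (-13)·(-12) = 216 + 5 + 156 = 377

377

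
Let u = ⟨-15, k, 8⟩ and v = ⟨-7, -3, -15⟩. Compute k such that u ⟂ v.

-5

u · v = (-15)·(-7) + k·(-3) + 8·(-15) = -15 - 3k
Set equal to 0: -3k = 15, so k = -5.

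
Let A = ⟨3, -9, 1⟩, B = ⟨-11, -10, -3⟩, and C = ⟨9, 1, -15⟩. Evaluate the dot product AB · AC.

AB = B − A = (-14, -1, -4)
AC = C − A = (6, 10, -16)
AB · AC = (-14)·6 + (-1)·10 + (-4)·(-16) = -84 - 10 + 64 = -30

-30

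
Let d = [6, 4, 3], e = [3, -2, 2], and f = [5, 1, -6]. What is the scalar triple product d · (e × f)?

211

e × f:
i: (-2)·(-6) - 2·1 = 12 - 2 = 10
j: 2·5 - 3·(-6) = 10 - (-18) = 28
k: 3·1 - (-2)·5 = 3 - (-10) = 13
e × f = (10, 28, 13)
d · (e × f) = 6·10 + 4·28 + 3·13 = 60 + 112 + 39 = 211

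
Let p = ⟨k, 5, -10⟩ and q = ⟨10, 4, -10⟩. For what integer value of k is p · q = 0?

-12

p · q = k·10 + 5·4 + (-10)·(-10) = 120 + 10k
Set equal to 0: 10k = -120, so k = -12.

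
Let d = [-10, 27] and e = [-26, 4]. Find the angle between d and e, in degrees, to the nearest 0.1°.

d · e = (-10)·(-26) + 27·4 = 260 + 108 = 368
|d|² = 100 + 729 = 829,  |d| = √829 ≈ 28.792360
|e|² = 676 + 16 = 692,  |e| = √692 ≈ 26.305893
cos θ = 368 / (28.792360 · 26.305893) ≈ 0.48587
θ = arccos(0.48587) ≈ 60.9°

60.9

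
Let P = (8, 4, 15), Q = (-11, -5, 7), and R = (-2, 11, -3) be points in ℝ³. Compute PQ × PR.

PQ = (-19, -9, -8)
PR = (-10, 7, -18)
i: (-9)·(-18) - (-8)·7 = 162 - (-56) = 218
j: (-8)·(-10) - (-19)·(-18) = 80 - 342 = -262
k: (-19)·7 - (-9)·(-10) = -133 - 90 = -223
PQ × PR = (218, -262, -223)

(218, -262, -223)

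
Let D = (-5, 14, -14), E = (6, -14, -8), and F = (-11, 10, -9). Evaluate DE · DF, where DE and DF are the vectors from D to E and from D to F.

DE = E − D = (11, -28, 6)
DF = F − D = (-6, -4, 5)
DE · DF = 11·(-6) + (-28)·(-4) + 6·5 = -66 + 112 + 30 = 76

76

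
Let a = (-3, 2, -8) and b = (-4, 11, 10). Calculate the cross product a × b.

i: 2·10 - (-8)·11 = 20 - (-88) = 108
j: (-8)·(-4) - (-3)·10 = 32 - (-30) = 62
k: (-3)·11 - 2·(-4) = -33 - (-8) = -25
a × b = (108, 62, -25)

(108, 62, -25)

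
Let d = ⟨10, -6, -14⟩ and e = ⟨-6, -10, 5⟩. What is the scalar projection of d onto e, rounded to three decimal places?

-5.517

d · e = 10·(-6) + (-6)·(-10) + (-14)·5 = -60 + 60 - 70 = -70
|e| = √(36 + 100 + 25) = √161 ≈ 12.6886
comp_e d = -70 / √161 ≈ -5.517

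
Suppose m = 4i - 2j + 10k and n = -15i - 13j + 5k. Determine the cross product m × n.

i: (-2)·5 - 10·(-13) = -10 - (-130) = 120
j: 10·(-15) - 4·5 = -150 - 20 = -170
k: 4·(-13) - (-2)·(-15) = -52 - 30 = -82
m × n = (120, -170, -82)

(120, -170, -82)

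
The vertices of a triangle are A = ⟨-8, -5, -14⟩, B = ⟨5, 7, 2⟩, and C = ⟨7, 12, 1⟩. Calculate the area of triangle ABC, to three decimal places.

AB = (13, 12, 16),  AC = (15, 17, 15)
i: 12·15 - 16·17 = 180 - 272 = -92
j: 16·15 - 13·15 = 240 - 195 = 45
k: 13·17 - 12·15 = 221 - 180 = 41
AB × AC = (-92, 45, 41)
|AB × AC| = √12170 ≈ 110.3177
area = ½ · 110.3177 ≈ 55.159

55.159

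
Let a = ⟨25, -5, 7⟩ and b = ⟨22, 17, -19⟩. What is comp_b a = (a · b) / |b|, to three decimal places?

a · b = 25·22 + (-5)·17 + 7·(-19) = 550 - 85 - 133 = 332
|b| = √(484 + 289 + 361) = √1134 ≈ 33.6749
comp_b a = 332 / √1134 ≈ 9.859

9.859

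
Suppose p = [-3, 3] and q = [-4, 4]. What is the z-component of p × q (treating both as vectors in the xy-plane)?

0

(-3)·4 - 3·(-4) = -12 - (-12) = 0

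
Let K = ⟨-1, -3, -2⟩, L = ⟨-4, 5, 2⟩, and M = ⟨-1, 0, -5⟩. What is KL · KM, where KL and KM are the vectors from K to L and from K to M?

12

KL = L − K = (-3, 8, 4)
KM = M − K = (0, 3, -3)
KL · KM = (-3)·0 + 8·3 + 4·(-3) = 0 + 24 - 12 = 12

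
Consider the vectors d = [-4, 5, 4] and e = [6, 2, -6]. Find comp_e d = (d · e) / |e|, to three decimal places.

d · e = (-4)·6 + 5·2 + 4·(-6) = -24 + 10 - 24 = -38
|e| = √(36 + 4 + 36) = √76 ≈ 8.7178
comp_e d = -38 / √76 ≈ -4.359

-4.359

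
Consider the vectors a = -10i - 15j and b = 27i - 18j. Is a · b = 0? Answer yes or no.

yes

a · b = (-10)·27 + (-15)·(-18) = -270 + 270 = 0
Zero, so the vectors are orthogonal.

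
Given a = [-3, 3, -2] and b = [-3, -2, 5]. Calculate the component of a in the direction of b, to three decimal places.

-1.136

a · b = (-3)·(-3) + 3·(-2) + (-2)·5 = 9 - 6 - 10 = -7
|b| = √(9 + 4 + 25) = √38 ≈ 6.1644
comp_b a = -7 / √38 ≈ -1.136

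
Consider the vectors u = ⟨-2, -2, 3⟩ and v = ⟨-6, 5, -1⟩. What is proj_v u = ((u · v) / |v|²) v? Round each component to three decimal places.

(0.097, -0.081, 0.016)

u · v = (-2)·(-6) + (-2)·5 + 3·(-1) = 12 - 10 - 3 = -1
|v|² = 36 + 25 + 1 = 62
proj_v u = (-1/62) · (-6, 5, -1) ≈ (0.097, -0.081, 0.016)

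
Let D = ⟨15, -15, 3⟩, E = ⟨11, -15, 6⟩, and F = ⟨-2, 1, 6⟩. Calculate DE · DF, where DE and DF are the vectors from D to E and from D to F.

DE = E − D = (-4, 0, 3)
DF = F − D = (-17, 16, 3)
DE · DF = (-4)·(-17) + 0·16 + 3·3 = 68 + 0 + 9 = 77

77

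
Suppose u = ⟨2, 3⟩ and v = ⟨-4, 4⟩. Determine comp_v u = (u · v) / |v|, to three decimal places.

0.707

u · v = 2·(-4) + 3·4 = -8 + 12 = 4
|v| = √(16 + 16) = √32 ≈ 5.6569
comp_v u = 4 / √32 ≈ 0.707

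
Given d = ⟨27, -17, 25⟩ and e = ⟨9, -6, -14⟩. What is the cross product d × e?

(388, 603, -9)

i: (-17)·(-14) - 25·(-6) = 238 - (-150) = 388
j: 25·9 - 27·(-14) = 225 - (-378) = 603
k: 27·(-6) - (-17)·9 = -162 - (-153) = -9
d × e = (388, 603, -9)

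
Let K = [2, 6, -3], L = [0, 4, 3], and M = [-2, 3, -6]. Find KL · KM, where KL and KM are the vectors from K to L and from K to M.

-4

KL = L − K = (-2, -2, 6)
KM = M − K = (-4, -3, -3)
KL · KM = (-2)·(-4) + (-2)·(-3) + 6·(-3) = 8 + 6 - 18 = -4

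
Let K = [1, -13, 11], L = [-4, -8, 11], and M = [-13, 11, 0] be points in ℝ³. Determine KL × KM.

(-55, -55, -50)

KL = (-5, 5, 0)
KM = (-14, 24, -11)
i: 5·(-11) - 0·24 = -55 - 0 = -55
j: 0·(-14) - (-5)·(-11) = 0 - 55 = -55
k: (-5)·24 - 5·(-14) = -120 - (-70) = -50
KL × KM = (-55, -55, -50)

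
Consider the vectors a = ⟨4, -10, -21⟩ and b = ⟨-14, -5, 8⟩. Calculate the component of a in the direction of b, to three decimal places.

-10.307

a · b = 4·(-14) + (-10)·(-5) + (-21)·8 = -56 + 50 - 168 = -174
|b| = √(196 + 25 + 64) = √285 ≈ 16.8819
comp_b a = -174 / √285 ≈ -10.307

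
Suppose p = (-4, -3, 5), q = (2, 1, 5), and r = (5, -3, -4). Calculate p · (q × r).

-198

q × r:
i: 1·(-4) - 5·(-3) = -4 - (-15) = 11
j: 5·5 - 2·(-4) = 25 - (-8) = 33
k: 2·(-3) - 1·5 = -6 - 5 = -11
q × r = (11, 33, -11)
p · (q × r) = (-4)·11 + (-3)·33 + 5·(-11) = -44 - 99 - 55 = -198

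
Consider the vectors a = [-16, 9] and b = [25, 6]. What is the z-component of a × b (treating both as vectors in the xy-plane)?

-321

(-16)·6 - 9·25 = -96 - 225 = -321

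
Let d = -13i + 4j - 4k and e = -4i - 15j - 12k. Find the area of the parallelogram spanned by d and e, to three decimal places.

i: 4·(-12) - (-4)·(-15) = -48 - 60 = -108
j: (-4)·(-4) - (-13)·(-12) = 16 - 156 = -140
k: (-13)·(-15) - 4·(-4) = 195 - (-16) = 211
d × e = (-108, -140, 211)
|d × e| = √((-108)² + (-140)² + 211²) = √75785 ≈ 275.2908

275.291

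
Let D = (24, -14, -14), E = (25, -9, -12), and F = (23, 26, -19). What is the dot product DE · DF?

DE = E − D = (1, 5, 2)
DF = F − D = (-1, 40, -5)
DE · DF = 1·(-1) + 5·40 + 2·(-5) = -1 + 200 - 10 = 189

189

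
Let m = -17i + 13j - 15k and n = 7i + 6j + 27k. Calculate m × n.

i: 13·27 - (-15)·6 = 351 - (-90) = 441
j: (-15)·7 - (-17)·27 = -105 - (-459) = 354
k: (-17)·6 - 13·7 = -102 - 91 = -193
m × n = (441, 354, -193)

(441, 354, -193)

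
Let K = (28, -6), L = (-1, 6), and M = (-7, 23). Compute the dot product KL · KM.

1363

KL = L − K = (-29, 12)
KM = M − K = (-35, 29)
KL · KM = (-29)·(-35) + 12·29 = 1015 + 348 = 1363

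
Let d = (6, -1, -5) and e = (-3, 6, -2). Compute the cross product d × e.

i: (-1)·(-2) - (-5)·6 = 2 - (-30) = 32
j: (-5)·(-3) - 6·(-2) = 15 - (-12) = 27
k: 6·6 - (-1)·(-3) = 36 - 3 = 33
d × e = (32, 27, 33)

(32, 27, 33)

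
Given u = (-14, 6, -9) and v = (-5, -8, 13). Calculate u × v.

(6, 227, 142)

i: 6·13 - (-9)·(-8) = 78 - 72 = 6
j: (-9)·(-5) - (-14)·13 = 45 - (-182) = 227
k: (-14)·(-8) - 6·(-5) = 112 - (-30) = 142
u × v = (6, 227, 142)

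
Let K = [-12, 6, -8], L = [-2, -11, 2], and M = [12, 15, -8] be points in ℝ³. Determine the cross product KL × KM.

KL = (10, -17, 10)
KM = (24, 9, 0)
i: (-17)·0 - 10·9 = 0 - 90 = -90
j: 10·24 - 10·0 = 240 - 0 = 240
k: 10·9 - (-17)·24 = 90 - (-408) = 498
KL × KM = (-90, 240, 498)

(-90, 240, 498)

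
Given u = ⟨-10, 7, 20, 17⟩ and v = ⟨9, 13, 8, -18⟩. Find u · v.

u · v = (-10)·9 + 7·13 + 20·8 + 17·(-18) = -90 + 91 + 160 - 306 = -145

-145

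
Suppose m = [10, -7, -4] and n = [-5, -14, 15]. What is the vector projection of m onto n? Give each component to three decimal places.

m · n = 10·(-5) + (-7)·(-14) + (-4)·15 = -50 + 98 - 60 = -12
|n|² = 25 + 196 + 225 = 446
proj_n m = (-12/446) · (-5, -14, 15) ≈ (0.135, 0.377, -0.404)

(0.135, 0.377, -0.404)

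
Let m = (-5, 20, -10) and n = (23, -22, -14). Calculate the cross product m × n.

i: 20·(-14) - (-10)·(-22) = -280 - 220 = -500
j: (-10)·23 - (-5)·(-14) = -230 - 70 = -300
k: (-5)·(-22) - 20·23 = 110 - 460 = -350
m × n = (-500, -300, -350)

(-500, -300, -350)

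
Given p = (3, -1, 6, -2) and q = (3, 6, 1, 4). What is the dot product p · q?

p · q = 3·3 + (-1)·6 + 6·1 + (-2)·4 = 9 - 6 + 6 - 8 = 1

1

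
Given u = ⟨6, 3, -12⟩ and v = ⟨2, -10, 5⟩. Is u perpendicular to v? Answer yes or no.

u · v = 6·2 + 3·(-10) + (-12)·5 = 12 - 30 - 60 = -78
Nonzero, so the vectors are not orthogonal.

no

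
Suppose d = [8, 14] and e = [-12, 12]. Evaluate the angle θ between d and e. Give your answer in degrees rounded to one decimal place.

d · e = 8·(-12) + 14·12 = -96 + 168 = 72
|d|² = 64 + 196 = 260,  |d| = √260 ≈ 16.124515
|e|² = 144 + 144 = 288,  |e| = √288 ≈ 16.970563
cos θ = 72 / (16.124515 · 16.970563) ≈ 0.26312
θ = arccos(0.26312) ≈ 74.7°

74.7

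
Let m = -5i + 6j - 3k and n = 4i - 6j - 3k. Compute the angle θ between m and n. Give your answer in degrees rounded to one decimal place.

m · n = (-5)·4 + 6·(-6) + (-3)·(-3) = -20 - 36 + 9 = -47
|m|² = 25 + 36 + 9 = 70,  |m| = √70 ≈ 8.366600
|n|² = 16 + 36 + 9 = 61,  |n| = √61 ≈ 7.810250
cos θ = -47 / (8.366600 · 7.810250) ≈ -0.71926
θ = arccos(-0.71926) ≈ 136.0°

136.0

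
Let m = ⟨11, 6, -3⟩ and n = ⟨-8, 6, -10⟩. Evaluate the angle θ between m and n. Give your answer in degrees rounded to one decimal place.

m · n = 11·(-8) + 6·6 + (-3)·(-10) = -88 + 36 + 30 = -22
|m|² = 121 + 36 + 9 = 166,  |m| = √166 ≈ 12.884099
|n|² = 64 + 36 + 100 = 200,  |n| = √200 ≈ 14.142136
cos θ = -22 / (12.884099 · 14.142136) ≈ -0.12074
θ = arccos(-0.12074) ≈ 96.9°

96.9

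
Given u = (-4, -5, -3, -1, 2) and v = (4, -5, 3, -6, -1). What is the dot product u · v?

u · v = (-4)·4 + (-5)·(-5) + (-3)·3 + (-1)·(-6) + 2·(-1) = -16 + 25 - 9 + 6 - 2 = 4

4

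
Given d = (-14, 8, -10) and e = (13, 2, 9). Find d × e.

i: 8·9 - (-10)·2 = 72 - (-20) = 92
j: (-10)·13 - (-14)·9 = -130 - (-126) = -4
k: (-14)·2 - 8·13 = -28 - 104 = -132
d × e = (92, -4, -132)

(92, -4, -132)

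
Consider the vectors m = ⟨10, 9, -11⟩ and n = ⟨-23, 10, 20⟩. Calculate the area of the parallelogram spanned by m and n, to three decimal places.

i: 9·20 - (-11)·10 = 180 - (-110) = 290
j: (-11)·(-23) - 10·20 = 253 - 200 = 53
k: 10·10 - 9·(-23) = 100 - (-207) = 307
m × n = (290, 53, 307)
|m × n| = √(290² + 53² + 307²) = √181158 ≈ 425.6266

425.627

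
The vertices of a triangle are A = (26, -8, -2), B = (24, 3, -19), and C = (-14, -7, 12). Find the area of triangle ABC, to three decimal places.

424.956

AB = (-2, 11, -17),  AC = (-40, 1, 14)
i: 11·14 - (-17)·1 = 154 - (-17) = 171
j: (-17)·(-40) - (-2)·14 = 680 - (-28) = 708
k: (-2)·1 - 11·(-40) = -2 - (-440) = 438
AB × AC = (171, 708, 438)
|AB × AC| = √722349 ≈ 849.9112
area = ½ · 849.9112 ≈ 424.956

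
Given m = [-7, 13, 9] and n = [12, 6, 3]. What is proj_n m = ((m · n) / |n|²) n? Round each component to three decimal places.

(1.333, 0.667, 0.333)

m · n = (-7)·12 + 13·6 + 9·3 = -84 + 78 + 27 = 21
|n|² = 144 + 36 + 9 = 189
proj_n m = (21/189) · (12, 6, 3) ≈ (1.333, 0.667, 0.333)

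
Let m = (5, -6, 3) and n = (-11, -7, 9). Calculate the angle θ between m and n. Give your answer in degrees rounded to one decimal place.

83.9

m · n = 5·(-11) + (-6)·(-7) + 3·9 = -55 + 42 + 27 = 14
|m|² = 25 + 36 + 9 = 70,  |m| = √70 ≈ 8.366600
|n|² = 121 + 49 + 81 = 251,  |n| = √251 ≈ 15.842980
cos θ = 14 / (8.366600 · 15.842980) ≈ 0.10562
θ = arccos(0.10562) ≈ 83.9°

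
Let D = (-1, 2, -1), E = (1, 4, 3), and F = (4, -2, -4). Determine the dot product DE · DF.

DE = E − D = (2, 2, 4)
DF = F − D = (5, -4, -3)
DE · DF = 2·5 + 2·(-4) + 4·(-3) = 10 - 8 - 12 = -10

-10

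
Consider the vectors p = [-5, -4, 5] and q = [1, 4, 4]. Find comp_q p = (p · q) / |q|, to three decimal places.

p · q = (-5)·1 + (-4)·4 + 5·4 = -5 - 16 + 20 = -1
|q| = √(1 + 16 + 16) = √33 ≈ 5.7446
comp_q p = -1 / √33 ≈ -0.174

-0.174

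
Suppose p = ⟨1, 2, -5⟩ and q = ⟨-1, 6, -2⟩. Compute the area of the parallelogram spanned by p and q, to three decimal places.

28.089

i: 2·(-2) - (-5)·6 = -4 - (-30) = 26
j: (-5)·(-1) - 1·(-2) = 5 - (-2) = 7
k: 1·6 - 2·(-1) = 6 - (-2) = 8
p × q = (26, 7, 8)
|p × q| = √(26² + 7² + 8²) = √789 ≈ 28.0891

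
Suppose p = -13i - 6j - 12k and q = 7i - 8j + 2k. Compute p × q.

i: (-6)·2 - (-12)·(-8) = -12 - 96 = -108
j: (-12)·7 - (-13)·2 = -84 - (-26) = -58
k: (-13)·(-8) - (-6)·7 = 104 - (-42) = 146
p × q = (-108, -58, 146)

(-108, -58, 146)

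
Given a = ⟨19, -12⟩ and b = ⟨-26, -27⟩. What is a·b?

-170

a · b = 19·(-26) + (-12)·(-27) = -494 + 324 = -170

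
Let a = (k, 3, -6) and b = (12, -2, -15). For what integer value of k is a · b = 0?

-7

a · b = k·12 + 3·(-2) + (-6)·(-15) = 84 + 12k
Set equal to 0: 12k = -84, so k = -7.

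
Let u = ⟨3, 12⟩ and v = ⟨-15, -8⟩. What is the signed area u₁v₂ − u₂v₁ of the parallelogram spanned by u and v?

3·(-8) - 12·(-15) = -24 - (-180) = 156

156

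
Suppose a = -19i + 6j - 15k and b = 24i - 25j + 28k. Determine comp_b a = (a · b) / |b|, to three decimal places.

-23.029

a · b = (-19)·24 + 6·(-25) + (-15)·28 = -456 - 150 - 420 = -1026
|b| = √(576 + 625 + 784) = √1985 ≈ 44.5533
comp_b a = -1026 / √1985 ≈ -23.029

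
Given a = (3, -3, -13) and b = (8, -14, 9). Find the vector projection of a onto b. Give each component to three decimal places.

(-1.196, 2.094, -1.346)

a · b = 3·8 + (-3)·(-14) + (-13)·9 = 24 + 42 - 117 = -51
|b|² = 64 + 196 + 81 = 341
proj_b a = (-51/341) · (8, -14, 9) ≈ (-1.196, 2.094, -1.346)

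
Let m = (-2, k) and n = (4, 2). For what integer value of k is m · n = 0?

m · n = (-2)·4 + k·2 = -8 + 2k
Set equal to 0: 2k = 8, so k = 4.

4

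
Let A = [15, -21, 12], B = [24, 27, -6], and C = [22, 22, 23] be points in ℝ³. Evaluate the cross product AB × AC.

(1302, -225, 51)

AB = (9, 48, -18)
AC = (7, 43, 11)
i: 48·11 - (-18)·43 = 528 - (-774) = 1302
j: (-18)·7 - 9·11 = -126 - 99 = -225
k: 9·43 - 48·7 = 387 - 336 = 51
AB × AC = (1302, -225, 51)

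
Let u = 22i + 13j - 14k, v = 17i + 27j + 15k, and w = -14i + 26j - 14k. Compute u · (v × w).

v × w:
i: 27·(-14) - 15·26 = -378 - 390 = -768
j: 15·(-14) - 17·(-14) = -210 - (-238) = 28
k: 17·26 - 27·(-14) = 442 - (-378) = 820
v × w = (-768, 28, 820)
u · (v × w) = 22·(-768) + 13·28 + (-14)·820 = -16896 + 364 - 11480 = -28012

-28012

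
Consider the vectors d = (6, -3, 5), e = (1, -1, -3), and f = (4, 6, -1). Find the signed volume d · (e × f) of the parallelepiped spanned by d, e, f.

e × f:
i: (-1)·(-1) - (-3)·6 = 1 - (-18) = 19
j: (-3)·4 - 1·(-1) = -12 - (-1) = -11
k: 1·6 - (-1)·4 = 6 - (-4) = 10
e × f = (19, -11, 10)
d · (e × f) = 6·19 + (-3)·(-11) + 5·10 = 114 + 33 + 50 = 197

197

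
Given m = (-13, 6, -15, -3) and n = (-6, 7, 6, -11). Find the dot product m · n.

63

m · n = (-13)·(-6) + 6·7 + (-15)·6 + (-3)·(-11) = 78 + 42 - 90 + 33 = 63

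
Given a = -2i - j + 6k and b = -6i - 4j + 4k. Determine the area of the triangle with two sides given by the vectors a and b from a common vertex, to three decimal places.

i: (-1)·4 - 6·(-4) = -4 - (-24) = 20
j: 6·(-6) - (-2)·4 = -36 - (-8) = -28
k: (-2)·(-4) - (-1)·(-6) = 8 - 6 = 2
a × b = (20, -28, 2)
|a × b| = √(20² + (-28)² + 2²) = √1188 ≈ 34.4674
area = ½ · 34.4674 ≈ 17.234

17.234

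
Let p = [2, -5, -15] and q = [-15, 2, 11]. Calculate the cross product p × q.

(-25, 203, -71)

i: (-5)·11 - (-15)·2 = -55 - (-30) = -25
j: (-15)·(-15) - 2·11 = 225 - 22 = 203
k: 2·2 - (-5)·(-15) = 4 - 75 = -71
p × q = (-25, 203, -71)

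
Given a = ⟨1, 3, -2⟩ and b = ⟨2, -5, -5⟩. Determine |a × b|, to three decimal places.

27.331

i: 3·(-5) - (-2)·(-5) = -15 - 10 = -25
j: (-2)·2 - 1·(-5) = -4 - (-5) = 1
k: 1·(-5) - 3·2 = -5 - 6 = -11
a × b = (-25, 1, -11)
|a × b| = √((-25)² + 1² + (-11)²) = √747 ≈ 27.3313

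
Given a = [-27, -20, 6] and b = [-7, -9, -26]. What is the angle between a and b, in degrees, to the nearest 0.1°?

77.3

a · b = (-27)·(-7) + (-20)·(-9) + 6·(-26) = 189 + 180 - 156 = 213
|a|² = 729 + 400 + 36 = 1165,  |a| = √1165 ≈ 34.132096
|b|² = 49 + 81 + 676 = 806,  |b| = √806 ≈ 28.390139
cos θ = 213 / (34.132096 · 28.390139) ≈ 0.21981
θ = arccos(0.21981) ≈ 77.3°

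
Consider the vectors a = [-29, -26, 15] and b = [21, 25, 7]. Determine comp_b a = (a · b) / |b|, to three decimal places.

a · b = (-29)·21 + (-26)·25 + 15·7 = -609 - 650 + 105 = -1154
|b| = √(441 + 625 + 49) = √1115 ≈ 33.3916
comp_b a = -1154 / √1115 ≈ -34.560

-34.560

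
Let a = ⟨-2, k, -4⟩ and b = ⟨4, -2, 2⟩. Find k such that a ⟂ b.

-8

a · b = (-2)·4 + k·(-2) + (-4)·2 = -16 - 2k
Set equal to 0: -2k = 16, so k = -8.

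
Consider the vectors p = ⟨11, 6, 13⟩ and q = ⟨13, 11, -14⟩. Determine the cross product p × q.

(-227, 323, 43)

i: 6·(-14) - 13·11 = -84 - 143 = -227
j: 13·13 - 11·(-14) = 169 - (-154) = 323
k: 11·11 - 6·13 = 121 - 78 = 43
p × q = (-227, 323, 43)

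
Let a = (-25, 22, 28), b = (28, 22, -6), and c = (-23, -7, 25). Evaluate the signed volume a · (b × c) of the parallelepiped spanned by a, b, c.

b × c:
i: 22·25 - (-6)·(-7) = 550 - 42 = 508
j: (-6)·(-23) - 28·25 = 138 - 700 = -562
k: 28·(-7) - 22·(-23) = -196 - (-506) = 310
b × c = (508, -562, 310)
a · (b × c) = (-25)·508 + 22·(-562) + 28·310 = -12700 - 12364 + 8680 = -16384

-16384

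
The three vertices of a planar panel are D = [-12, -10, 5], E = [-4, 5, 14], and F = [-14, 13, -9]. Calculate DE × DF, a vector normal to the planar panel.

DE = (8, 15, 9)
DF = (-2, 23, -14)
i: 15·(-14) - 9·23 = -210 - 207 = -417
j: 9·(-2) - 8·(-14) = -18 - (-112) = 94
k: 8·23 - 15·(-2) = 184 - (-30) = 214
DE × DF = (-417, 94, 214)

(-417, 94, 214)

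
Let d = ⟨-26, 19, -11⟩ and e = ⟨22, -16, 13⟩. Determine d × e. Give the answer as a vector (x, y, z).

i: 19·13 - (-11)·(-16) = 247 - 176 = 71
j: (-11)·22 - (-26)·13 = -242 - (-338) = 96
k: (-26)·(-16) - 19·22 = 416 - 418 = -2
d × e = (71, 96, -2)

(71, 96, -2)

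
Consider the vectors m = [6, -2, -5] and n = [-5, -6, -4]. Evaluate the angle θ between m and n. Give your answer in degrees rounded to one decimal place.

m · n = 6·(-5) + (-2)·(-6) + (-5)·(-4) = -30 + 12 + 20 = 2
|m|² = 36 + 4 + 25 = 65,  |m| = √65 ≈ 8.062258
|n|² = 25 + 36 + 16 = 77,  |n| = √77 ≈ 8.774964
cos θ = 2 / (8.062258 · 8.774964) ≈ 0.02827
θ = arccos(0.02827) ≈ 88.4°

88.4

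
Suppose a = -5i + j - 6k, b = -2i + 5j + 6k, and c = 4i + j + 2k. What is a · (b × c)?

140

b × c:
i: 5·2 - 6·1 = 10 - 6 = 4
j: 6·4 - (-2)·2 = 24 - (-4) = 28
k: (-2)·1 - 5·4 = -2 - 20 = -22
b × c = (4, 28, -22)
a · (b × c) = (-5)·4 + 1·28 + (-6)·(-22) = -20 + 28 + 132 = 140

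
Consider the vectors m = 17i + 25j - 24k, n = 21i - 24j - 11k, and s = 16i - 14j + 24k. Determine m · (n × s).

-31570

n × s:
i: (-24)·24 - (-11)·(-14) = -576 - 154 = -730
j: (-11)·16 - 21·24 = -176 - 504 = -680
k: 21·(-14) - (-24)·16 = -294 - (-384) = 90
n × s = (-730, -680, 90)
m · (n × s) = 17·(-730) + 25·(-680) + (-24)·90 = -12410 - 17000 - 2160 = -31570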